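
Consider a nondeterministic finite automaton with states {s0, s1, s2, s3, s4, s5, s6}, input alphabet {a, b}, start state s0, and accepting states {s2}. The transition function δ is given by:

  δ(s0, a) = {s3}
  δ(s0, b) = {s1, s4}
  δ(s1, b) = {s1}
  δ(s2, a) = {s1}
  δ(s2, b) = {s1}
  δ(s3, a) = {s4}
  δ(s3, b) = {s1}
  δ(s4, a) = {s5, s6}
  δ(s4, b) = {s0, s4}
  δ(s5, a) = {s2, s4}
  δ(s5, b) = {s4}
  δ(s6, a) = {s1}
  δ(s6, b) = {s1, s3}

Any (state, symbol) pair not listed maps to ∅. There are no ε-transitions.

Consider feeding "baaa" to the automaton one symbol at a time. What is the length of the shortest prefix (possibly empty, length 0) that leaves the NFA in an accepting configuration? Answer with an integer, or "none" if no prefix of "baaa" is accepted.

3

Start in {s0}.
Read 'b': s0→{s1, s4}; now {s1, s4}.
Read 'a': s1→∅, s4→{s5, s6}; now {s5, s6}.
Read 'a': s5→{s2, s4}, s6→{s1}; now {s1, s2, s4}.
None of the earlier sets intersect F, but {s1, s2, s4} does.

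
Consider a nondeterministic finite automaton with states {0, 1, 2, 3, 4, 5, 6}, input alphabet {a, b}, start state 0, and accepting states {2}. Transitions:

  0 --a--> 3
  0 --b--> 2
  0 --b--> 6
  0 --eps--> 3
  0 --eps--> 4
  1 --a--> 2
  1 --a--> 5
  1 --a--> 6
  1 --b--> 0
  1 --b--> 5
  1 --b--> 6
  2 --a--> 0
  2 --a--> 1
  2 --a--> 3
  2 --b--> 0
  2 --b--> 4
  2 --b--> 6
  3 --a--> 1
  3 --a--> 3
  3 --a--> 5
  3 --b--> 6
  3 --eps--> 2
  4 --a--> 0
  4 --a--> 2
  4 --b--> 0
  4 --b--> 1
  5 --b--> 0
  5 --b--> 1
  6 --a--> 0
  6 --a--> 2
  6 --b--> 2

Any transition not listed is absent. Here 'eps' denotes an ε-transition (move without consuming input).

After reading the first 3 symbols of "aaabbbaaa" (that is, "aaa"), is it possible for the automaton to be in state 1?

Yes

Start: ε-closure({0}) = {0, 2, 3, 4}.
Read 'a': {0, 2, 3, 4} → {0, 1, 2, 3, 4, 5}.
Read 'a': {0, 1, 2, 3, 4, 5} → {0, 1, 2, 3, 4, 5, 6}.
Read 'a': {0, 1, 2, 3, 4, 5, 6} → {0, 1, 2, 3, 4, 5, 6}.
State 1 is in {0, 1, 2, 3, 4, 5, 6}.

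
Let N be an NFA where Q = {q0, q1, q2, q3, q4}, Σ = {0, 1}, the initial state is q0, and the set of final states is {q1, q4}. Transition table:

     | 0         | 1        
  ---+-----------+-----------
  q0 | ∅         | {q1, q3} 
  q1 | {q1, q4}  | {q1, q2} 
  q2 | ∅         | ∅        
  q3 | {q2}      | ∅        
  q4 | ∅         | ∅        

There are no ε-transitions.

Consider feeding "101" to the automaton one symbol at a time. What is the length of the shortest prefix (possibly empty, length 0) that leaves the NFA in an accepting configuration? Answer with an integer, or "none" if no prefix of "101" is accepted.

Start in {q0}.
Read '1': q0→{q1, q3}; now {q1, q3}.
None of the earlier sets intersect F, but {q1, q3} does.

1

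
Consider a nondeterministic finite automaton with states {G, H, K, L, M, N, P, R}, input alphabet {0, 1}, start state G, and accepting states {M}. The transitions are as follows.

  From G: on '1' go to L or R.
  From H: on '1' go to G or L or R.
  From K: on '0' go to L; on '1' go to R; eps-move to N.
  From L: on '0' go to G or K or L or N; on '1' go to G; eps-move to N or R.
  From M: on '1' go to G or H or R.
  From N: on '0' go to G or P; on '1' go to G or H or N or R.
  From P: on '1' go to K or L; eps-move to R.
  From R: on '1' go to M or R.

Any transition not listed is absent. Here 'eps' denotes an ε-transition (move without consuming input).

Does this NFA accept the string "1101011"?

Yes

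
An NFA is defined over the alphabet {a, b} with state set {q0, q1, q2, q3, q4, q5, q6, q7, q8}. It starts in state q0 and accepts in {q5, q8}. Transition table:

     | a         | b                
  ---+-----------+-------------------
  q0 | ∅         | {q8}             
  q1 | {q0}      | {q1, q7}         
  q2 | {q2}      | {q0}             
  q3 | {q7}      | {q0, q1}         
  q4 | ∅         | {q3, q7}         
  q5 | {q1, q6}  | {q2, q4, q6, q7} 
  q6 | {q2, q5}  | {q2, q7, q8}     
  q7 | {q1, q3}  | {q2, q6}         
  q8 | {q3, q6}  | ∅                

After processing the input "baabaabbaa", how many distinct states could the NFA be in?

6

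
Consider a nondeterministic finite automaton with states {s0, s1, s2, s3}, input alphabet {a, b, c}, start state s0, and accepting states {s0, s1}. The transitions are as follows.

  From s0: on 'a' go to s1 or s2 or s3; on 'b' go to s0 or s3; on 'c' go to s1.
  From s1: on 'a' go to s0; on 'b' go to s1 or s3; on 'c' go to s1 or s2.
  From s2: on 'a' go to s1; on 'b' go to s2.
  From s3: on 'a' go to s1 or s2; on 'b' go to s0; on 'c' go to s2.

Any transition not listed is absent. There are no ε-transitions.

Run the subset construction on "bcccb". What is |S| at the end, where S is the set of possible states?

3

Start in {s0}.
Read 'b': s0→{s0, s3}; now {s0, s3}.
Read 'c': s0→{s1}, s3→{s2}; now {s1, s2}.
Read 'c': s1→{s1, s2}, s2→∅; now {s1, s2}.
Read 'c': s1→{s1, s2}, s2→∅; now {s1, s2}.
Read 'b': s1→{s1, s3}, s2→{s2}; now {s1, s2, s3}.
That set has 3 states.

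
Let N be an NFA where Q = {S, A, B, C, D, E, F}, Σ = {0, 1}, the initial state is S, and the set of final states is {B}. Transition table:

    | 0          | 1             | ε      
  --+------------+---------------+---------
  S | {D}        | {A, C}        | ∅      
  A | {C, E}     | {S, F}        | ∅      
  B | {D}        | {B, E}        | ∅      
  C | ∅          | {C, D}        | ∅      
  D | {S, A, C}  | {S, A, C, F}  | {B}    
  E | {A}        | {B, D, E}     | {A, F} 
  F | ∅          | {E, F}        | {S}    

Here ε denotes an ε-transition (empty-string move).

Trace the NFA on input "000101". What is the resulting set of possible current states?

Start in {S}.
Read '0': {S} → {B, D}.
Read '0': {B, D} → {S, A, B, C, D}.
Read '0': {S, A, B, C, D} → {S, A, B, C, D, E, F}.
Read '1': {S, A, B, C, D, E, F} → {S, A, B, C, D, E, F}.
Read '0': {S, A, B, C, D, E, F} → {S, A, B, C, D, E, F}.
Read '1': {S, A, B, C, D, E, F} → {S, A, B, C, D, E, F}.

{S, A, B, C, D, E, F}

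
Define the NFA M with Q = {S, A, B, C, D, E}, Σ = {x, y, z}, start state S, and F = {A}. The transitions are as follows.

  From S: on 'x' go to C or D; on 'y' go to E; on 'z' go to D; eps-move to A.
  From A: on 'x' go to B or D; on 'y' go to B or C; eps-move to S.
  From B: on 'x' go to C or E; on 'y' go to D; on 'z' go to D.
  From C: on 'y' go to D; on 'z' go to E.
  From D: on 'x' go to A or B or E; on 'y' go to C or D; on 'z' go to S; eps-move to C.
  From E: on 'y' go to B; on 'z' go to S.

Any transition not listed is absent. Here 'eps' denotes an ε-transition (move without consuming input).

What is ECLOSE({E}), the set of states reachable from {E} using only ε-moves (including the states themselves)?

{E}

Begin with {E}.
No ε-moves leave this set, so the closure equals the set itself.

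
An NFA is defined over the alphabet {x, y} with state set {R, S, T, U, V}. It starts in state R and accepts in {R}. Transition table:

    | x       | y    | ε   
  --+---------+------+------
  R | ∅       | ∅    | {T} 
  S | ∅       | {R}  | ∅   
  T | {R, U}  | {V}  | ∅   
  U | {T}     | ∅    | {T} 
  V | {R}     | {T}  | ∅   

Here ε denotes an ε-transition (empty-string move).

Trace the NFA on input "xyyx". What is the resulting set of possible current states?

{R, T, U}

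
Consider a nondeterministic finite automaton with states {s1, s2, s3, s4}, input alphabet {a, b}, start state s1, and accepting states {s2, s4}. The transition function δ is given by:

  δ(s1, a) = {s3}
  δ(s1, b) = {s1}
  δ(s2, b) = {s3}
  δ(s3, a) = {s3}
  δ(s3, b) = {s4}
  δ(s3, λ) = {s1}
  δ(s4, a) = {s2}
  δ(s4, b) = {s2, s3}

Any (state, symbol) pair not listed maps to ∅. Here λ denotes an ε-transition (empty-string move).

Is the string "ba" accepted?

No

Start in {s1}.
Read 'b': s1→{s1}; now {s1}.
Read 'a': s1→{s3}; union {s3}; ε-closure = {s1, s3}.
The final set {s1, s3} contains no accepting state.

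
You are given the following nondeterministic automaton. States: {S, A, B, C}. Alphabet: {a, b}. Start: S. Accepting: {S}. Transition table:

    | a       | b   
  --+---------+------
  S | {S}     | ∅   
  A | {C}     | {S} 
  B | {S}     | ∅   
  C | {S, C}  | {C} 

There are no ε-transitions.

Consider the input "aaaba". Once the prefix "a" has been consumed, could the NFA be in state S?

Start in {S}.
Read 'a': S→{S}; now {S}.
State S is in {S}.

Yes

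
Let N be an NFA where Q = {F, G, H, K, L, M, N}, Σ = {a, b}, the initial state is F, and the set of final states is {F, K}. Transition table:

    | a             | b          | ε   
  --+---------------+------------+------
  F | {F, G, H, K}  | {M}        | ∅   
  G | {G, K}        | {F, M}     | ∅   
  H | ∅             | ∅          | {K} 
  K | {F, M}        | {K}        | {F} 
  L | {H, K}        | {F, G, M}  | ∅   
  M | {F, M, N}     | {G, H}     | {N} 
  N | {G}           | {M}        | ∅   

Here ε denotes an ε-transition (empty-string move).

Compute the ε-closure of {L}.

{L}

Begin with {L}.
No ε-moves leave this set, so the closure equals the set itself.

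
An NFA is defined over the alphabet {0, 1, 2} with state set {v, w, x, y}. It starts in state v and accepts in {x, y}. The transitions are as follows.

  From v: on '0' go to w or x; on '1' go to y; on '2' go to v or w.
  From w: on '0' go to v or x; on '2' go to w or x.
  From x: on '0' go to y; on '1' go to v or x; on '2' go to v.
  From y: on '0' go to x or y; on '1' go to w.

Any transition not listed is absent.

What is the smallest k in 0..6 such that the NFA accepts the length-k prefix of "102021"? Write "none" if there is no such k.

Start in {v}.
Read '1': v→{y}; now {y}.
None of the earlier sets intersect F, but {y} does.

1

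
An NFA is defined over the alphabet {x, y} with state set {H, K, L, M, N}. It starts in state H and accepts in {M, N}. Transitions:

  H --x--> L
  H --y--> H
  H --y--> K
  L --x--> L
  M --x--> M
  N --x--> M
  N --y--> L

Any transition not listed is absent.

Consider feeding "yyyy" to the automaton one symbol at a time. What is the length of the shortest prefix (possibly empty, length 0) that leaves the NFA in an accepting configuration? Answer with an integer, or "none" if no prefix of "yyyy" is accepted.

Start in {H}.
Read 'y': H→{H, K}; now {H, K}.
Read 'y': H→{H, K}, K→∅; now {H, K}.
Read 'y': H→{H, K}, K→∅; now {H, K}.
Read 'y': H→{H, K}, K→∅; now {H, K}.
No reachable set along the way intersects F.

none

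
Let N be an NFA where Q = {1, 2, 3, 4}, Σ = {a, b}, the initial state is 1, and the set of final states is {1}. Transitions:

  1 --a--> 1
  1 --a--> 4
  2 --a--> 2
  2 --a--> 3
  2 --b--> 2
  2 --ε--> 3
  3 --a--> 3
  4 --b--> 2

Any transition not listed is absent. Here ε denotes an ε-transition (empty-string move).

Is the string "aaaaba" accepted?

Start in {1}.
Read 'a': {1} → {1, 4}.
Read 'a': {1, 4} → {1, 4}.
Read 'a': {1, 4} → {1, 4}.
Read 'a': {1, 4} → {1, 4}.
Read 'b': {1, 4} → {2, 3}.
Read 'a': {2, 3} → {2, 3}.
The final set {2, 3} contains no accepting state.

No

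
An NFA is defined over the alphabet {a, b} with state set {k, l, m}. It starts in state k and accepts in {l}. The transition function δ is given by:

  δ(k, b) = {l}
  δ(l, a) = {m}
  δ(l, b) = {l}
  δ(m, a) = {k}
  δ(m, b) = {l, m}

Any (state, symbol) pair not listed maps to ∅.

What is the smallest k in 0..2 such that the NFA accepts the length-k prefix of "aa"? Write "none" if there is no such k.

Start in {k}.
Read 'a': {k} → ∅.
The set is empty and remains empty for the remaining 1 symbol.
No reachable set along the way intersects F.

none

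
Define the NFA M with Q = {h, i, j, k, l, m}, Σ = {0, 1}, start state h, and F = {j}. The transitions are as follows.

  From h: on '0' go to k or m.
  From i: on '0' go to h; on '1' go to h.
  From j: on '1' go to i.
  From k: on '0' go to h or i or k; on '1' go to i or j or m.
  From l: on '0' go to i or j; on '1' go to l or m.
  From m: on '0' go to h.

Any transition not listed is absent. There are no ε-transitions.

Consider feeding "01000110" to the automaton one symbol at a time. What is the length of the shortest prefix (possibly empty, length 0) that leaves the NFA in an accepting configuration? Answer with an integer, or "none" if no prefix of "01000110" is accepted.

2

Start in {h}.
Read '0': {h} → {k, m}.
Read '1': {k, m} → {i, j, m}.
None of the earlier sets intersect F, but {i, j, m} does.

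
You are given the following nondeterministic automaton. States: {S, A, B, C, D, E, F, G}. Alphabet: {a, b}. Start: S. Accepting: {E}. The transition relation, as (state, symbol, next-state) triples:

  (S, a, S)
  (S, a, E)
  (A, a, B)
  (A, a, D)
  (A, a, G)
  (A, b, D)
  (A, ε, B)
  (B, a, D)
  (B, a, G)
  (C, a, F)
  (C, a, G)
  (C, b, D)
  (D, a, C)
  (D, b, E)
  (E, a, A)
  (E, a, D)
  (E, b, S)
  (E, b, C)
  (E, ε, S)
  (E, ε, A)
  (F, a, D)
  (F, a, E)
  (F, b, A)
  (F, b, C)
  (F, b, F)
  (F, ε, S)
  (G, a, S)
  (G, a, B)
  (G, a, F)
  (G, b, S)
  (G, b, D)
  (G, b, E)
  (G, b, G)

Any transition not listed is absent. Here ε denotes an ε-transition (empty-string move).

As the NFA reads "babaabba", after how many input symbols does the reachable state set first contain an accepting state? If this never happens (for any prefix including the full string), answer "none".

Start in {S}.
Read 'b': S→∅; now ∅.
The set is empty and remains empty for the remaining 7 symbols.
No reachable set along the way intersects F.

none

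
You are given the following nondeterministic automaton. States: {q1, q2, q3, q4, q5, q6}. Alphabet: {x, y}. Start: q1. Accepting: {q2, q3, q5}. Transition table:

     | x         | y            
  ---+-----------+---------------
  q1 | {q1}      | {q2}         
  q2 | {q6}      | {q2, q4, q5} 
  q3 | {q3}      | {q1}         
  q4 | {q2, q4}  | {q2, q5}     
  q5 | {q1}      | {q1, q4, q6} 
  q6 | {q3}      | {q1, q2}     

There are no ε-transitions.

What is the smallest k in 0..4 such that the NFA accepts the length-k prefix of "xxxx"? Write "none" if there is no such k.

none

Start in {q1}.
Read 'x': {q1} → {q1}.
Read 'x': {q1} → {q1}.
Read 'x': {q1} → {q1}.
Read 'x': {q1} → {q1}.
No reachable set along the way intersects F.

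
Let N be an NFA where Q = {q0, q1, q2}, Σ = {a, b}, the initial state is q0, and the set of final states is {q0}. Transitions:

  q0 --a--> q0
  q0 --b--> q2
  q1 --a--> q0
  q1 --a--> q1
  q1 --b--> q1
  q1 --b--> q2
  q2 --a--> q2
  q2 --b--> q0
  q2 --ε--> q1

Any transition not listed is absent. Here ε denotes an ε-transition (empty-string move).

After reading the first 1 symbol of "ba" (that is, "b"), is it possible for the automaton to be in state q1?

Start in {q0}.
Read 'b': {q0} → {q1, q2}.
State q1 is in {q1, q2}.

Yes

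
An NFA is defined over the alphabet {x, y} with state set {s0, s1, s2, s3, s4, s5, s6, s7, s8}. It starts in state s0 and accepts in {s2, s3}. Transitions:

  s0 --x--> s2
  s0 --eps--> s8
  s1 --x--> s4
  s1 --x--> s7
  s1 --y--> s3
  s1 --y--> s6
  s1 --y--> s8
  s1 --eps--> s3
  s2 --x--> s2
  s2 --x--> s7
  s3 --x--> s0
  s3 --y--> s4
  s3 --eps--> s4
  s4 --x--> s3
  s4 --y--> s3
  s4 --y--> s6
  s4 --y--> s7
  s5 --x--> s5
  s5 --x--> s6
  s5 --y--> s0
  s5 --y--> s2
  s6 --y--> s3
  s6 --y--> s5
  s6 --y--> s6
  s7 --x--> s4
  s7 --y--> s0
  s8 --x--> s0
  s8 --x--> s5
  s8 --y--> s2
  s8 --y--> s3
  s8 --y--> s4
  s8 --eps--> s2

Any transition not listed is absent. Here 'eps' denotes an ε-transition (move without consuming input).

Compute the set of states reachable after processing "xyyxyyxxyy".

Start: ε-closure({s0}) = {s0, s2, s8}.
Read 'x': s0→{s2}, s2→{s2, s7}, s8→{s0, s5}; union {s0, s2, s5, s7}; ε-closure = {s0, s2, s5, s7, s8}.
Read 'y': s0→∅, s2→∅, s5→{s0, s2}, s7→{s0}, s8→{s2, s3, s4}; union {s0, s2, s3, s4}; ε-closure = {s0, s2, s3, s4, s8}.
Read 'y': s0→∅, s2→∅, s3→{s4}, s4→{s3, s6, s7}, s8→{s2, s3, s4}; now {s2, s3, s4, s6, s7}.
Read 'x': s2→{s2, s7}, s3→{s0}, s4→{s3}, s6→∅, s7→{s4}; union {s0, s2, s3, s4, s7}; ε-closure = {s0, s2, s3, s4, s7, s8}.
Read 'y': s0→∅, s2→∅, s3→{s4}, s4→{s3, s6, s7}, s7→{s0}, s8→{s2, s3, s4}; union {s0, s2, s3, s4, s6, s7}; ε-closure = {s0, s2, s3, s4, s6, s7, s8}.
Read 'y': s0→∅, s2→∅, s3→{s4}, s4→{s3, s6, s7}, s6→{s3, s5, s6}, s7→{s0}, s8→{s2, s3, s4}; union {s0, s2, s3, s4, s5, s6, s7}; ε-closure = {s0, s2, s3, s4, s5, s6, s7, s8}.
Read 'x': s0→{s2}, s2→{s2, s7}, s3→{s0}, s4→{s3}, s5→{s5, s6}, s6→∅, s7→{s4}, s8→{s0, s5}; union {s0, s2, s3, s4, s5, s6, s7}; ε-closure = {s0, s2, s3, s4, s5, s6, s7, s8}.
Read 'x': s0→{s2}, s2→{s2, s7}, s3→{s0}, s4→{s3}, s5→{s5, s6}, s6→∅, s7→{s4}, s8→{s0, s5}; union {s0, s2, s3, s4, s5, s6, s7}; ε-closure = {s0, s2, s3, s4, s5, s6, s7, s8}.
Read 'y': s0→∅, s2→∅, s3→{s4}, s4→{s3, s6, s7}, s5→{s0, s2}, s6→{s3, s5, s6}, s7→{s0}, s8→{s2, s3, s4}; union {s0, s2, s3, s4, s5, s6, s7}; ε-closure = {s0, s2, s3, s4, s5, s6, s7, s8}.
Read 'y': s0→∅, s2→∅, s3→{s4}, s4→{s3, s6, s7}, s5→{s0, s2}, s6→{s3, s5, s6}, s7→{s0}, s8→{s2, s3, s4}; union {s0, s2, s3, s4, s5, s6, s7}; ε-closure = {s0, s2, s3, s4, s5, s6, s7, s8}.

{s0, s2, s3, s4, s5, s6, s7, s8}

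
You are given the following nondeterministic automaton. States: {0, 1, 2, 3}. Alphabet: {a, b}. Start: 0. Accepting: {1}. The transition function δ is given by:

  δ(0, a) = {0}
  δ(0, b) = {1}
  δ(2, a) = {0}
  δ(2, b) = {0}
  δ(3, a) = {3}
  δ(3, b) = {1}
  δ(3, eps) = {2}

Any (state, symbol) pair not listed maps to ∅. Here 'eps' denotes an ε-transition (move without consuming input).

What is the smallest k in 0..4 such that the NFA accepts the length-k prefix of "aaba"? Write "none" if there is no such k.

3

Start in {0}.
Read 'a': 0→{0}; now {0}.
Read 'a': 0→{0}; now {0}.
Read 'b': 0→{1}; now {1}.
None of the earlier sets intersect F, but {1} does.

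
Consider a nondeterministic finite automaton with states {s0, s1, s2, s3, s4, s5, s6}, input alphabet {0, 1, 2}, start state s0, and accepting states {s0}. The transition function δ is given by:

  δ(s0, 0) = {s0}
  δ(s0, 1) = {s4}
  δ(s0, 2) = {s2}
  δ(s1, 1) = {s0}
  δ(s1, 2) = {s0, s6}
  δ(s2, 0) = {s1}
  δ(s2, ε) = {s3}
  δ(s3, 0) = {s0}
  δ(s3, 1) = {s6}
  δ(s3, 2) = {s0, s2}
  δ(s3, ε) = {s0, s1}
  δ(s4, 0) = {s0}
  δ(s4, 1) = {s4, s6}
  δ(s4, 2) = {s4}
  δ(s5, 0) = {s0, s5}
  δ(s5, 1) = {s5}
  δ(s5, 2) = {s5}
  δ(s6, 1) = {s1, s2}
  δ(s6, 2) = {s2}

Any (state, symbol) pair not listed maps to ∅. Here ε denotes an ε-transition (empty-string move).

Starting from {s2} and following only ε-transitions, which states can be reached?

{s0, s1, s2, s3}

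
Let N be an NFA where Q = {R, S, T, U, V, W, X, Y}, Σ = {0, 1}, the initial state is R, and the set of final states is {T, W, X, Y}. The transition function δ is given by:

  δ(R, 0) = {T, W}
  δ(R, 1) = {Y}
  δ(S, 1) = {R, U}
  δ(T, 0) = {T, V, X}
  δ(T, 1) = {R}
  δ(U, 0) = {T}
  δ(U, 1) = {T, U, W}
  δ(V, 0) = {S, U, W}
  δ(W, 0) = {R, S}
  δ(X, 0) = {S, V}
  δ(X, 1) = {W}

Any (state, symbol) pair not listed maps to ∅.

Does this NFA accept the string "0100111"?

Start in {R}.
Read '0': R→{T, W}; now {T, W}.
Read '1': T→{R}, W→∅; now {R}.
Read '0': R→{T, W}; now {T, W}.
Read '0': T→{T, V, X}, W→{R, S}; now {R, S, T, V, X}.
Read '1': R→{Y}, S→{R, U}, T→{R}, V→∅, X→{W}; now {R, U, W, Y}.
Read '1': R→{Y}, U→{T, U, W}, W→∅, Y→∅; now {T, U, W, Y}.
Read '1': T→{R}, U→{T, U, W}, W→∅, Y→∅; now {R, T, U, W}.
The final set {R, T, U, W} contains the accepting states T, W.

Yes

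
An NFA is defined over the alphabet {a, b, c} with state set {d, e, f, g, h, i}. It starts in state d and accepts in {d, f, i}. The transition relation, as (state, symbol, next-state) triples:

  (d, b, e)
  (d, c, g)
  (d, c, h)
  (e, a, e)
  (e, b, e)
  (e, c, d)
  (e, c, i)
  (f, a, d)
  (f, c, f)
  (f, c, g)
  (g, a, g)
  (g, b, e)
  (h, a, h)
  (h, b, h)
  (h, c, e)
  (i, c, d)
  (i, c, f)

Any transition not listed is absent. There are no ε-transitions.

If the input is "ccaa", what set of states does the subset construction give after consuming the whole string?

{e}

Start in {d}.
Read 'c': d→{g, h}; now {g, h}.
Read 'c': g→∅, h→{e}; now {e}.
Read 'a': e→{e}; now {e}.
Read 'a': e→{e}; now {e}.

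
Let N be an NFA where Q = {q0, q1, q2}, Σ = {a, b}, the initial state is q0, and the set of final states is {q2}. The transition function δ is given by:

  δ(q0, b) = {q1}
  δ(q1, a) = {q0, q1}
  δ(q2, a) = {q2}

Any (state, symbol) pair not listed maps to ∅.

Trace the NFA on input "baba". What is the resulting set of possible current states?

Start in {q0}.
Read 'b': q0→{q1}; now {q1}.
Read 'a': q1→{q0, q1}; now {q0, q1}.
Read 'b': q0→{q1}, q1→∅; now {q1}.
Read 'a': q1→{q0, q1}; now {q0, q1}.

{q0, q1}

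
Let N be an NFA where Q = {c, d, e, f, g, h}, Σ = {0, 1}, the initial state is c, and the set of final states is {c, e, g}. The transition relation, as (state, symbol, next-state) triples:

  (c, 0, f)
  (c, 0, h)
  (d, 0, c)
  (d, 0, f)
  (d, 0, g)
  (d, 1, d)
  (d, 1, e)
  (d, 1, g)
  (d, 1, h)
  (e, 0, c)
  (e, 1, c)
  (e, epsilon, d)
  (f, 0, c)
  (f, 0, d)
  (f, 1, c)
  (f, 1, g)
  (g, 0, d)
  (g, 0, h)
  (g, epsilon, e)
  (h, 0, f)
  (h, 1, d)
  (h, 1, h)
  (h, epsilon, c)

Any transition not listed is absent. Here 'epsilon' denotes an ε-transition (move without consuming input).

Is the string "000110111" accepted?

Start in {c}.
Read '0': {c} → {c, f, h}.
Read '0': {c, f, h} → {c, d, f, h}.
Read '0': {c, d, f, h} → {c, d, e, f, g, h}.
Read '1': {c, d, e, f, g, h} → {c, d, e, g, h}.
Read '1': {c, d, e, g, h} → {c, d, e, g, h}.
Read '0': {c, d, e, g, h} → {c, d, e, f, g, h}.
Read '1': {c, d, e, f, g, h} → {c, d, e, g, h}.
Read '1': {c, d, e, g, h} → {c, d, e, g, h}.
Read '1': {c, d, e, g, h} → {c, d, e, g, h}.
The final set {c, d, e, g, h} contains the accepting states c, e, g.

Yes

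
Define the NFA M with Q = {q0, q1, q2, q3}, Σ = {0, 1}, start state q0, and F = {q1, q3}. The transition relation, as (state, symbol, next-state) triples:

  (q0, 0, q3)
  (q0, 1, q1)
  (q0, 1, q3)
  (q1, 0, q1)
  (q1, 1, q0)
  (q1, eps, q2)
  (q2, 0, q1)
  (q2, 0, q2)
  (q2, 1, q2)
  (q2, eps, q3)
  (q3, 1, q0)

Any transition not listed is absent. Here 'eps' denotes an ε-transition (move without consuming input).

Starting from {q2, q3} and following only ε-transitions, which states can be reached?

{q2, q3}

Begin with {q2, q3}.
No ε-moves leave this set, so the closure equals the set itself.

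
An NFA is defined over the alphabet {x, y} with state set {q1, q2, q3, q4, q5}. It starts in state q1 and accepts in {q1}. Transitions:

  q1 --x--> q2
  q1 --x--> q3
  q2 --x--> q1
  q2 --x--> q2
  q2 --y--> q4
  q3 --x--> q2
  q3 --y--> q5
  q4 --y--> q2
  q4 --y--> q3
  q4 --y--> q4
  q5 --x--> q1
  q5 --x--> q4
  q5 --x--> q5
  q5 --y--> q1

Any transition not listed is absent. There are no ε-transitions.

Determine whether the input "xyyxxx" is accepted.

Start in {q1}.
Read 'x': q1→{q2, q3}; now {q2, q3}.
Read 'y': q2→{q4}, q3→{q5}; now {q4, q5}.
Read 'y': q4→{q2, q3, q4}, q5→{q1}; now {q1, q2, q3, q4}.
Read 'x': q1→{q2, q3}, q2→{q1, q2}, q3→{q2}, q4→∅; now {q1, q2, q3}.
Read 'x': q1→{q2, q3}, q2→{q1, q2}, q3→{q2}; now {q1, q2, q3}.
Read 'x': q1→{q2, q3}, q2→{q1, q2}, q3→{q2}; now {q1, q2, q3}.
The final set {q1, q2, q3} contains the accepting state q1.

Yes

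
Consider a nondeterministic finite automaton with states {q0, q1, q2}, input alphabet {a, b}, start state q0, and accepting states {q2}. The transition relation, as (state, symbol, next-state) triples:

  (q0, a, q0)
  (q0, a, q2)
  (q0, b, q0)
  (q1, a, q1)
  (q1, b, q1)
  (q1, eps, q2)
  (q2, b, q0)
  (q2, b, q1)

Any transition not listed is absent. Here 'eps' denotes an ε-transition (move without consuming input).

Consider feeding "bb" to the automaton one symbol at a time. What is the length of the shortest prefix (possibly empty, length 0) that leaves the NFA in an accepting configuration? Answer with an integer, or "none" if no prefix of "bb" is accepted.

Start in {q0}.
Read 'b': q0→{q0}; now {q0}.
Read 'b': q0→{q0}; now {q0}.
No reachable set along the way intersects F.

none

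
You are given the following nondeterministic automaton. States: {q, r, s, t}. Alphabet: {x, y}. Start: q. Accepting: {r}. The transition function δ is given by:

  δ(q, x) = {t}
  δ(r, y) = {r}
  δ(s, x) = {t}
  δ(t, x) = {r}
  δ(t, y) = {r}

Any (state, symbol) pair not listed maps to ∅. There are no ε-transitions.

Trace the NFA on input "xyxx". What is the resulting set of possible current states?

∅

Start in {q}.
Read 'x': q→{t}; now {t}.
Read 'y': t→{r}; now {r}.
Read 'x': r→∅; now ∅.
The set is empty and remains empty for the remaining 1 symbol.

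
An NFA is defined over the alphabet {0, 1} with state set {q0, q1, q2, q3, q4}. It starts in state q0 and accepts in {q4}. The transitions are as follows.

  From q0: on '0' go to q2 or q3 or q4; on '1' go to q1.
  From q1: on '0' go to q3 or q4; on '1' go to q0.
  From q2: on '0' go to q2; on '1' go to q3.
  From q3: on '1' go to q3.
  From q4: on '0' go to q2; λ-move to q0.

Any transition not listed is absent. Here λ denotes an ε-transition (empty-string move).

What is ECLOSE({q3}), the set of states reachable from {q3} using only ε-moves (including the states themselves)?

{q3}

Begin with {q3}.
No ε-moves leave this set, so the closure equals the set itself.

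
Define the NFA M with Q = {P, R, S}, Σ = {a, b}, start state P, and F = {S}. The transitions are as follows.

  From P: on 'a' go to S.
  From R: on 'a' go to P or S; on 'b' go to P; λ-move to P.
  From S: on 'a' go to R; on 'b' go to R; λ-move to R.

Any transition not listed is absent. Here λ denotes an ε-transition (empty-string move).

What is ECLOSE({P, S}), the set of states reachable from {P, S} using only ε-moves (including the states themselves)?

{P, R, S}

Begin with {P, S}.
ε-move S → R; add R.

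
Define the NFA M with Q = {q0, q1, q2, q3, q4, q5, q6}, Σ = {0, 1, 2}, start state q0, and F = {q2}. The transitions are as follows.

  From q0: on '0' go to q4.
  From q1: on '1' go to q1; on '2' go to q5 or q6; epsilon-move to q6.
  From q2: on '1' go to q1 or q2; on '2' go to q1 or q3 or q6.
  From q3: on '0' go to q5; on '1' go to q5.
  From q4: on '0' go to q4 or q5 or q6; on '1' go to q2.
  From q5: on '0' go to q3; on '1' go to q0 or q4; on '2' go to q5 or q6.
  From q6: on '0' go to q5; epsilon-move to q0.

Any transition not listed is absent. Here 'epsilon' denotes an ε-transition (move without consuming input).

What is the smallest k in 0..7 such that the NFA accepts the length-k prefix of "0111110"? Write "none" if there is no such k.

2

Start in {q0}.
Read '0': q0→{q4}; now {q4}.
Read '1': q4→{q2}; now {q2}.
None of the earlier sets intersect F, but {q2} does.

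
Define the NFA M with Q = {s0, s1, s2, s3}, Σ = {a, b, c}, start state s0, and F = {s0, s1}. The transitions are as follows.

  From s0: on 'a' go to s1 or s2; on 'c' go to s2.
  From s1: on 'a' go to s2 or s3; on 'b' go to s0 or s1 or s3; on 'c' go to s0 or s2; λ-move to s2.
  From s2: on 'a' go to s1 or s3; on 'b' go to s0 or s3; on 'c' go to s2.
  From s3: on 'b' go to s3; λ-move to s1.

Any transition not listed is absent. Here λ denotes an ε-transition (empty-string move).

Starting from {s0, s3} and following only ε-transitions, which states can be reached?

Begin with {s0, s3}.
ε-move s3 → s1; add s1.
ε-move s1 → s2; add s2.

{s0, s1, s2, s3}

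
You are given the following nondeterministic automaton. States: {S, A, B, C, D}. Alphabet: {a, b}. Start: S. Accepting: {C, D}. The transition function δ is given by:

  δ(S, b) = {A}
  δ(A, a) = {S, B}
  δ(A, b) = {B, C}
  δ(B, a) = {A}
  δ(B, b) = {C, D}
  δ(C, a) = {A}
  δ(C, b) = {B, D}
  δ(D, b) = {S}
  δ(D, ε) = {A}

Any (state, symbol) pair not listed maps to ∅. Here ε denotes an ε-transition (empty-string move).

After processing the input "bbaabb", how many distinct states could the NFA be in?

5

Start in {S}.
Read 'b': {S} → {A}.
Read 'b': {A} → {B, C}.
Read 'a': {B, C} → {A}.
Read 'a': {A} → {S, B}.
Read 'b': {S, B} → {A, C, D}.
Read 'b': {A, C, D} → {S, A, B, C, D}.
That set has 5 states.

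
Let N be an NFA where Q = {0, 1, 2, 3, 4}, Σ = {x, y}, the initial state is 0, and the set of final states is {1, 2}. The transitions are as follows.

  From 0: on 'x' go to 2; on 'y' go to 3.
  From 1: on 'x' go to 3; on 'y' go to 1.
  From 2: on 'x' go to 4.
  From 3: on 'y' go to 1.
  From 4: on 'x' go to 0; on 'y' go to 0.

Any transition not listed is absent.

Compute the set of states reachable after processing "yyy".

{1}

Start in {0}.
Read 'y': {0} → {3}.
Read 'y': {3} → {1}.
Read 'y': {1} → {1}.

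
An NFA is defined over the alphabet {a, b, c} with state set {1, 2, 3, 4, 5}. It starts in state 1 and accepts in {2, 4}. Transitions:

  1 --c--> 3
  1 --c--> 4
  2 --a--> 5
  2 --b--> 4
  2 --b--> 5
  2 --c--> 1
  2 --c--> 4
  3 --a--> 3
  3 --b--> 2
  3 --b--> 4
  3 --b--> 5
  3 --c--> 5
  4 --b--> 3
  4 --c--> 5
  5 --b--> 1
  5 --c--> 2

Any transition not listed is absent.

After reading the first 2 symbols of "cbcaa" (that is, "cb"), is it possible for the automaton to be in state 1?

No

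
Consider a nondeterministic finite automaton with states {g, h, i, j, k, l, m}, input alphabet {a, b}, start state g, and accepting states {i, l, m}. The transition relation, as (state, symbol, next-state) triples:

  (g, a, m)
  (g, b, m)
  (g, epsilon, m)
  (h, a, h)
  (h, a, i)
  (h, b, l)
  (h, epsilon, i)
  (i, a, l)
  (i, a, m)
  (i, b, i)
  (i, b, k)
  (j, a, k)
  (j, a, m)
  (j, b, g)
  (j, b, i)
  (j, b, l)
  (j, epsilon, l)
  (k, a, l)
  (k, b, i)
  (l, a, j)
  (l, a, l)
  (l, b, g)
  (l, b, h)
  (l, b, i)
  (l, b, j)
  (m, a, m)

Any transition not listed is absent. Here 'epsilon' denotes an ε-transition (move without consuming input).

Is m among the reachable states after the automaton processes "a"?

Start: ε-closure({g}) = {g, m}.
Read 'a': g→{m}, m→{m}; now {m}.
State m is in {m}.

Yes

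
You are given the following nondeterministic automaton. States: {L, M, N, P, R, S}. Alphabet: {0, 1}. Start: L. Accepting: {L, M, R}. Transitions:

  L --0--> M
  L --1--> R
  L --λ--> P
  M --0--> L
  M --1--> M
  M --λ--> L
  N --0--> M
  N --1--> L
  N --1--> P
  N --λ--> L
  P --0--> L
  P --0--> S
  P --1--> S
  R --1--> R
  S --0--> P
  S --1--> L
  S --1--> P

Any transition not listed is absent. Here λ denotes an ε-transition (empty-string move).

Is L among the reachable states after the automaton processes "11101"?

Start: ε-closure({L}) = {L, P}.
Read '1': {L, P} → {R, S}.
Read '1': {R, S} → {L, P, R}.
Read '1': {L, P, R} → {R, S}.
Read '0': {R, S} → {P}.
Read '1': {P} → {S}.
State L is not in {S}.

No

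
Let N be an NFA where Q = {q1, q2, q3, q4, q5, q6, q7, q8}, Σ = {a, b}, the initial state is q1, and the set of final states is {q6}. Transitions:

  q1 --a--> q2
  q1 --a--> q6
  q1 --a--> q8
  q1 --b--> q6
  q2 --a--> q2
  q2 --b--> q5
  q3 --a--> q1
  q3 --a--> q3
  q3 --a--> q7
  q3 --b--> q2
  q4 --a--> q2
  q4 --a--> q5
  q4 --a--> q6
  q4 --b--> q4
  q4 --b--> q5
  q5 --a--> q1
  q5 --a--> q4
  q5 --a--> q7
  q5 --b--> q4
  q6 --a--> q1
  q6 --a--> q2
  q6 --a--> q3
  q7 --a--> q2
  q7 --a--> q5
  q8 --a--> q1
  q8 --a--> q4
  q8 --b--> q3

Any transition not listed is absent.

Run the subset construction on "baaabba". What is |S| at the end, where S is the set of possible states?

Start in {q1}.
Read 'b': {q1} → {q6}.
Read 'a': {q6} → {q1, q2, q3}.
Read 'a': {q1, q2, q3} → {q1, q2, q3, q6, q7, q8}.
Read 'a': {q1, q2, q3, q6, q7, q8} → {q1, q2, q3, q4, q5, q6, q7, q8}.
Read 'b': {q1, q2, q3, q4, q5, q6, q7, q8} → {q2, q3, q4, q5, q6}.
Read 'b': {q2, q3, q4, q5, q6} → {q2, q4, q5}.
Read 'a': {q2, q4, q5} → {q1, q2, q4, q5, q6, q7}.
That set has 6 states.

6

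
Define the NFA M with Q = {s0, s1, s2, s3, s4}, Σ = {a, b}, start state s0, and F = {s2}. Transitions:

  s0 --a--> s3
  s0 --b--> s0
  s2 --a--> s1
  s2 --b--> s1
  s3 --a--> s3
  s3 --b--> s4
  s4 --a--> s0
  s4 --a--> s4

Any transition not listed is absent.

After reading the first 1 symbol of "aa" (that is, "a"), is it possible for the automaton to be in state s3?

Yes

Start in {s0}.
Read 'a': {s0} → {s3}.
State s3 is in {s3}.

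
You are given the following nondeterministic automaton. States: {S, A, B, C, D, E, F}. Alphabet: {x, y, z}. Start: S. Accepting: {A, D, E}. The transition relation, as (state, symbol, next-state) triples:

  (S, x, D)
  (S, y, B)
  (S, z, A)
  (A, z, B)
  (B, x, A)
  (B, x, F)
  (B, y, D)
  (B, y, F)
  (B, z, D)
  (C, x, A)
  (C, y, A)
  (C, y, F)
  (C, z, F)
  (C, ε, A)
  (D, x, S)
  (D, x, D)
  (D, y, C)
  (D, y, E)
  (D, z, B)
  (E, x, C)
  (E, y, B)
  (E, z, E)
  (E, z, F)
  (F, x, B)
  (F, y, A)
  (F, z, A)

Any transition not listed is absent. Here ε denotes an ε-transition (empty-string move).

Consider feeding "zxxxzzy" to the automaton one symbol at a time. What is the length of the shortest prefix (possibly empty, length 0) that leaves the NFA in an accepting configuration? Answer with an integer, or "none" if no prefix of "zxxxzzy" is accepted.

1

Start in {S}.
Read 'z': {S} → {A}.
None of the earlier sets intersect F, but {A} does.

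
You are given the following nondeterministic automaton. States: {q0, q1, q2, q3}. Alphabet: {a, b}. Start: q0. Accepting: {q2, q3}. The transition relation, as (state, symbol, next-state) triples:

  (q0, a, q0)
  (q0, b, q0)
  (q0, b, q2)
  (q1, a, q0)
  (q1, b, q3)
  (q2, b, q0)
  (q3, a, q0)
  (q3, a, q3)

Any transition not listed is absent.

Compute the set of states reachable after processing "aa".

Start in {q0}.
Read 'a': {q0} → {q0}.
Read 'a': {q0} → {q0}.

{q0}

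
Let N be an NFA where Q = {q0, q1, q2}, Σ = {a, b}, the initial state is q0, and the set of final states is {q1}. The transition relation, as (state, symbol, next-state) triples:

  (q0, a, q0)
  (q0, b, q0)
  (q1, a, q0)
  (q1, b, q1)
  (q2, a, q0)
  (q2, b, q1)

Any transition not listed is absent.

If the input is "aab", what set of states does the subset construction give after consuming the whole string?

{q0}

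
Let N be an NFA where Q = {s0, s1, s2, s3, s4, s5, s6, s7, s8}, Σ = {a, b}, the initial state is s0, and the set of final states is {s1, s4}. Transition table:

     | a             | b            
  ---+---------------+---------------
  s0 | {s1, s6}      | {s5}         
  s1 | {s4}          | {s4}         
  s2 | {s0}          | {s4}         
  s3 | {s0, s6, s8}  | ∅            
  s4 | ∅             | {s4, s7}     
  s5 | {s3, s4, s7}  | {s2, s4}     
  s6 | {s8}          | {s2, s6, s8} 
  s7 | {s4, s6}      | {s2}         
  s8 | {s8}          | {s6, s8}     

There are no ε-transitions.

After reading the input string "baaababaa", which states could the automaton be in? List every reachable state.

Start in {s0}.
Read 'b': {s0} → {s5}.
Read 'a': {s5} → {s3, s4, s7}.
Read 'a': {s3, s4, s7} → {s0, s4, s6, s8}.
Read 'a': {s0, s4, s6, s8} → {s1, s6, s8}.
Read 'b': {s1, s6, s8} → {s2, s4, s6, s8}.
Read 'a': {s2, s4, s6, s8} → {s0, s8}.
Read 'b': {s0, s8} → {s5, s6, s8}.
Read 'a': {s5, s6, s8} → {s3, s4, s7, s8}.
Read 'a': {s3, s4, s7, s8} → {s0, s4, s6, s8}.

{s0, s4, s6, s8}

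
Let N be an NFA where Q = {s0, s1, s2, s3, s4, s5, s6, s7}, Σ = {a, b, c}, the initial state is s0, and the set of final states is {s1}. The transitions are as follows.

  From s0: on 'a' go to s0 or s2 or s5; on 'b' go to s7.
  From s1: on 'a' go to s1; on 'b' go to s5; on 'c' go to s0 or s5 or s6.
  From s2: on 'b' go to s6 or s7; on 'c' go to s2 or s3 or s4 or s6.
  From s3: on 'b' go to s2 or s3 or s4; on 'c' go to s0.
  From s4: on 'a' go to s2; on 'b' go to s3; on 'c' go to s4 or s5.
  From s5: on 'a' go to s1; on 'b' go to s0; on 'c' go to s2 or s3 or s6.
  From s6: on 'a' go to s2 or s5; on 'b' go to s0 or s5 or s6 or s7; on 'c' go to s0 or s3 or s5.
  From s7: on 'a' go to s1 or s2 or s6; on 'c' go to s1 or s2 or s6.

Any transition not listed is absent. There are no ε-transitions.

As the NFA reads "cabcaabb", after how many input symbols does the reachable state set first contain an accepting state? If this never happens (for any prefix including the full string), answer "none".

Start in {s0}.
Read 'c': s0→∅; now ∅.
The set is empty and remains empty for the remaining 7 symbols.
No reachable set along the way intersects F.

none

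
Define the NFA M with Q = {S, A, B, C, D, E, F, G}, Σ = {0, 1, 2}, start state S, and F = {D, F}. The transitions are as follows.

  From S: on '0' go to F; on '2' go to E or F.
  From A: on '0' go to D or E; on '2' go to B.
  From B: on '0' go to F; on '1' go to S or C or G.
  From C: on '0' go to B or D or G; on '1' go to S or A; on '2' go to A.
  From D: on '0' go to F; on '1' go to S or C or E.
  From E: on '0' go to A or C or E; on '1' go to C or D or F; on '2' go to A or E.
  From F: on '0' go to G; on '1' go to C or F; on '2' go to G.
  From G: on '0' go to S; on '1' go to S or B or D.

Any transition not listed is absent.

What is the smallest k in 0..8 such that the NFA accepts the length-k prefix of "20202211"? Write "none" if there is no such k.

Start in {S}.
Read '2': S→{E, F}; now {E, F}.
None of the earlier sets intersect F, but {E, F} does.

1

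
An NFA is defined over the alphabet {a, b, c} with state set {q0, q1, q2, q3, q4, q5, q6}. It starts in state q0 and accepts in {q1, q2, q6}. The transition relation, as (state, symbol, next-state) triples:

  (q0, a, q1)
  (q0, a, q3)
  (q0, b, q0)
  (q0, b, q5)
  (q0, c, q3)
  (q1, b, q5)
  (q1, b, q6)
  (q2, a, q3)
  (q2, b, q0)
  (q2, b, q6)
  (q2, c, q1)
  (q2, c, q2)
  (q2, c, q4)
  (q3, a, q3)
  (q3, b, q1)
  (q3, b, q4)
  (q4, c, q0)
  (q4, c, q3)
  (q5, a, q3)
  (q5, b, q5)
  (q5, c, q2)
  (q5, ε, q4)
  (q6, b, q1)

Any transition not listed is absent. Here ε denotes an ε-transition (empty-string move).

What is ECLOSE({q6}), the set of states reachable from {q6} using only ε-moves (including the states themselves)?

{q6}

Begin with {q6}.
No ε-moves leave this set, so the closure equals the set itself.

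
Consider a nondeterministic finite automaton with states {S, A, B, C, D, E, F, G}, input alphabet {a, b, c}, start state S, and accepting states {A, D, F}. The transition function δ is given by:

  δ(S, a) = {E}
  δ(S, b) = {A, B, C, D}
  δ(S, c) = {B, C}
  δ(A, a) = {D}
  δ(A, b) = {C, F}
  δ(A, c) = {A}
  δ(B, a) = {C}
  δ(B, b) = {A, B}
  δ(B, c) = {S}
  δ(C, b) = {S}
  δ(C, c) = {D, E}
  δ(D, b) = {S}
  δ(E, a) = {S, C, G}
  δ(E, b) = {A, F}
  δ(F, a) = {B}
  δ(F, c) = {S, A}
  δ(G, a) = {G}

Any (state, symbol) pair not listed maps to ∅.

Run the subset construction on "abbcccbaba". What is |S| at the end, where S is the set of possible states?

4

Start in {S}.
Read 'a': S→{E}; now {E}.
Read 'b': E→{A, F}; now {A, F}.
Read 'b': A→{C, F}, F→∅; now {C, F}.
Read 'c': C→{D, E}, F→{S, A}; now {S, A, D, E}.
Read 'c': S→{B, C}, A→{A}, D→∅, E→∅; now {A, B, C}.
Read 'c': A→{A}, B→{S}, C→{D, E}; now {S, A, D, E}.
Read 'b': S→{A, B, C, D}, A→{C, F}, D→{S}, E→{A, F}; now {S, A, B, C, D, F}.
Read 'a': S→{E}, A→{D}, B→{C}, C→∅, D→∅, F→{B}; now {B, C, D, E}.
Read 'b': B→{A, B}, C→{S}, D→{S}, E→{A, F}; now {S, A, B, F}.
Read 'a': S→{E}, A→{D}, B→{C}, F→{B}; now {B, C, D, E}.
That set has 4 states.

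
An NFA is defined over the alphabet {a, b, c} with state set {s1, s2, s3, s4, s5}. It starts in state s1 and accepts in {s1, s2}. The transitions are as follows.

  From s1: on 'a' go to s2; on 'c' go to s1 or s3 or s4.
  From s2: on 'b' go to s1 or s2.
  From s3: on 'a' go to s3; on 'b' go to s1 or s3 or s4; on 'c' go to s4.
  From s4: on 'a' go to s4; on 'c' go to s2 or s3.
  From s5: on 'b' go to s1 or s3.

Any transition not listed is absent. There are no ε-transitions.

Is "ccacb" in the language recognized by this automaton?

Yes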